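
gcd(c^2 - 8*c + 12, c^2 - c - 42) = 1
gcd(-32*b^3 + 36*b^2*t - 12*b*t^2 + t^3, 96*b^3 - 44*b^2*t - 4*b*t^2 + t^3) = 16*b^2 - 10*b*t + t^2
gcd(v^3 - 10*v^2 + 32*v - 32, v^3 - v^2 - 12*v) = v - 4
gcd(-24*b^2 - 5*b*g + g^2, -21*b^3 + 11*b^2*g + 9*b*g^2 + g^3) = 3*b + g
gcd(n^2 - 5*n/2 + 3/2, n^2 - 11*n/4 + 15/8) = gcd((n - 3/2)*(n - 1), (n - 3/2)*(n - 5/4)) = n - 3/2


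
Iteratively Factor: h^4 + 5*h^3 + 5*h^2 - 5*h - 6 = (h + 2)*(h^3 + 3*h^2 - h - 3) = (h + 1)*(h + 2)*(h^2 + 2*h - 3) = (h - 1)*(h + 1)*(h + 2)*(h + 3)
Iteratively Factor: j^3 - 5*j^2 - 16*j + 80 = (j + 4)*(j^2 - 9*j + 20) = (j - 4)*(j + 4)*(j - 5)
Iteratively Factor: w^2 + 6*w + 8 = (w + 4)*(w + 2)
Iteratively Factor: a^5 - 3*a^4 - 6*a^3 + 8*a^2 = (a - 1)*(a^4 - 2*a^3 - 8*a^2) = a*(a - 1)*(a^3 - 2*a^2 - 8*a) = a^2*(a - 1)*(a^2 - 2*a - 8) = a^2*(a - 1)*(a + 2)*(a - 4)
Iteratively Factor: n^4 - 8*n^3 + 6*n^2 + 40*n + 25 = (n - 5)*(n^3 - 3*n^2 - 9*n - 5) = (n - 5)^2*(n^2 + 2*n + 1) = (n - 5)^2*(n + 1)*(n + 1)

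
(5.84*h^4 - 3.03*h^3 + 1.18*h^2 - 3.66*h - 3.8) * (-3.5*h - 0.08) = -20.44*h^5 + 10.1378*h^4 - 3.8876*h^3 + 12.7156*h^2 + 13.5928*h + 0.304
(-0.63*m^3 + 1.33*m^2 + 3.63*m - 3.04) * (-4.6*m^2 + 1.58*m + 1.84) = 2.898*m^5 - 7.1134*m^4 - 15.7558*m^3 + 22.1666*m^2 + 1.876*m - 5.5936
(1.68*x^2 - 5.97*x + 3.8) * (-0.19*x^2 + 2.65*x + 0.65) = -0.3192*x^4 + 5.5863*x^3 - 15.4505*x^2 + 6.1895*x + 2.47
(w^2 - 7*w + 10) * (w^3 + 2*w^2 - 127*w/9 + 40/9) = w^5 - 5*w^4 - 163*w^3/9 + 1109*w^2/9 - 1550*w/9 + 400/9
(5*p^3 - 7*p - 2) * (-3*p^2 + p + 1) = -15*p^5 + 5*p^4 + 26*p^3 - p^2 - 9*p - 2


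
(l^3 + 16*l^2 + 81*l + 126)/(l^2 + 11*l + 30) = (l^2 + 10*l + 21)/(l + 5)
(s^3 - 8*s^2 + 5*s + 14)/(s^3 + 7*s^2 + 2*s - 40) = (s^2 - 6*s - 7)/(s^2 + 9*s + 20)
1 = 1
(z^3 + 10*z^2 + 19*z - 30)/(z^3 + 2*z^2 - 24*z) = (z^2 + 4*z - 5)/(z*(z - 4))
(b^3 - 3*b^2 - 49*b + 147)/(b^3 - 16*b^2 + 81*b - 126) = (b + 7)/(b - 6)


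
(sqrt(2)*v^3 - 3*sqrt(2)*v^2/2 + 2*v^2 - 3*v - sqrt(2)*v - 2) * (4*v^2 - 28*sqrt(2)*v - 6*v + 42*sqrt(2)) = 4*sqrt(2)*v^5 - 48*v^4 - 12*sqrt(2)*v^4 - 51*sqrt(2)*v^3 + 144*v^3 - 60*v^2 + 174*sqrt(2)*v^2 - 70*sqrt(2)*v - 72*v - 84*sqrt(2)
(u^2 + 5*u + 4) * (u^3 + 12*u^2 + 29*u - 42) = u^5 + 17*u^4 + 93*u^3 + 151*u^2 - 94*u - 168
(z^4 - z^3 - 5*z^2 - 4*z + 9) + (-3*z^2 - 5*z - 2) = z^4 - z^3 - 8*z^2 - 9*z + 7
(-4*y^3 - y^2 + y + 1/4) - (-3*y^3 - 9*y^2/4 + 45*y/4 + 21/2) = -y^3 + 5*y^2/4 - 41*y/4 - 41/4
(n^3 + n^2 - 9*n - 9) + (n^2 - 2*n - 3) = n^3 + 2*n^2 - 11*n - 12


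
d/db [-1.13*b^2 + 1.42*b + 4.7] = 1.42 - 2.26*b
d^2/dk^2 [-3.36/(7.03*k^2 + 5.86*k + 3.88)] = (332.108448*k^2 + 276.835776*k - 3.36*(14.06*k + 5.86)*(28.12*k + 11.72) + 183.297408)/(7.03*k^2 + 5.86*k + 3.88)^3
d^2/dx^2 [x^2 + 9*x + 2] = 2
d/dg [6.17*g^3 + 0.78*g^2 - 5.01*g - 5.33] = 18.51*g^2 + 1.56*g - 5.01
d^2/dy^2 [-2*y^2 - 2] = -4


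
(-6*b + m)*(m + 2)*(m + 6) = -6*b*m^2 - 48*b*m - 72*b + m^3 + 8*m^2 + 12*m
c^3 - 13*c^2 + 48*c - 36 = (c - 6)^2*(c - 1)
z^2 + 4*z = z*(z + 4)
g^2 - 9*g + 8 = (g - 8)*(g - 1)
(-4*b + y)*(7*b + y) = -28*b^2 + 3*b*y + y^2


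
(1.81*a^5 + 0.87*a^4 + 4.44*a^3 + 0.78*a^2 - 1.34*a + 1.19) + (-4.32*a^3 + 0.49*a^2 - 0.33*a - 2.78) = 1.81*a^5 + 0.87*a^4 + 0.12*a^3 + 1.27*a^2 - 1.67*a - 1.59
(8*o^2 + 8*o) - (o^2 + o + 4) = 7*o^2 + 7*o - 4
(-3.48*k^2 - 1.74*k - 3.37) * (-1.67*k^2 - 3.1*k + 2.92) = 5.8116*k^4 + 13.6938*k^3 + 0.860300000000001*k^2 + 5.3662*k - 9.8404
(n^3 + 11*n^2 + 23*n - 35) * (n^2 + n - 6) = n^5 + 12*n^4 + 28*n^3 - 78*n^2 - 173*n + 210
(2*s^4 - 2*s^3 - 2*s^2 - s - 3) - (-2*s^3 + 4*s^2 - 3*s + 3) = 2*s^4 - 6*s^2 + 2*s - 6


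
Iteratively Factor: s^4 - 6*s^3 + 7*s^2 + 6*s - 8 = (s - 4)*(s^3 - 2*s^2 - s + 2) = (s - 4)*(s - 1)*(s^2 - s - 2) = (s - 4)*(s - 1)*(s + 1)*(s - 2)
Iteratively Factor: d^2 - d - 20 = (d + 4)*(d - 5)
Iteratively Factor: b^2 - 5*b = (b)*(b - 5)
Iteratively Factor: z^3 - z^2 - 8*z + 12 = (z - 2)*(z^2 + z - 6) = (z - 2)^2*(z + 3)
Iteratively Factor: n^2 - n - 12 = (n + 3)*(n - 4)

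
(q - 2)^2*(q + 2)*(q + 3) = q^4 + q^3 - 10*q^2 - 4*q + 24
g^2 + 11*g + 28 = (g + 4)*(g + 7)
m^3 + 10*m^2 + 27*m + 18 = (m + 1)*(m + 3)*(m + 6)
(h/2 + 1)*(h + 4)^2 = h^3/2 + 5*h^2 + 16*h + 16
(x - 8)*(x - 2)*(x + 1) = x^3 - 9*x^2 + 6*x + 16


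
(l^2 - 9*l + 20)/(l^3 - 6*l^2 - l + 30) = (l - 4)/(l^2 - l - 6)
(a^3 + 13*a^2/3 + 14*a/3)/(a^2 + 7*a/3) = a + 2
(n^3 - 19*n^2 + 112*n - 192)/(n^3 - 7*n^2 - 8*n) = (n^2 - 11*n + 24)/(n*(n + 1))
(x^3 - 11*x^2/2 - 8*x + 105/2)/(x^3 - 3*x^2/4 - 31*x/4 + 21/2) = 2*(2*x^2 - 17*x + 35)/(4*x^2 - 15*x + 14)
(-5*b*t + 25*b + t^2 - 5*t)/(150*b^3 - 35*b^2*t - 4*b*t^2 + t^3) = (t - 5)/(-30*b^2 + b*t + t^2)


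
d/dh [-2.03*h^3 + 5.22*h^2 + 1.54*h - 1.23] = -6.09*h^2 + 10.44*h + 1.54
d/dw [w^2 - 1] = 2*w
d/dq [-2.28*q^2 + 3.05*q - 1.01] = 3.05 - 4.56*q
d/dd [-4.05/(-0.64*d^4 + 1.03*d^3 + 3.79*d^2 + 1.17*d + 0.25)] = (-10.368*d^3 + 12.5145*d^2 + 30.699*d + 4.7385)/(-0.64*d^4 + 1.03*d^3 + 3.79*d^2 + 1.17*d + 0.25)^2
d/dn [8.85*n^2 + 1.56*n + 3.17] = 17.7*n + 1.56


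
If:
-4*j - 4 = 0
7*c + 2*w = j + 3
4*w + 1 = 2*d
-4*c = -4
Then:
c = 1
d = -9/2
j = -1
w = -5/2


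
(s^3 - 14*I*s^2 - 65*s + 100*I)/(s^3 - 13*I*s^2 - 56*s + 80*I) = (s - 5*I)/(s - 4*I)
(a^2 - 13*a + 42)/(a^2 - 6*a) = (a - 7)/a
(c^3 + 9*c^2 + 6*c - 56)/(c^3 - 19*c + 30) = (c^2 + 11*c + 28)/(c^2 + 2*c - 15)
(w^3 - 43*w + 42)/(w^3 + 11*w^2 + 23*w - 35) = (w - 6)/(w + 5)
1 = 1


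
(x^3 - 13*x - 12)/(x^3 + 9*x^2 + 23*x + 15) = (x - 4)/(x + 5)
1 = 1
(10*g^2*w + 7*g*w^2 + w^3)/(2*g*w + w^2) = 5*g + w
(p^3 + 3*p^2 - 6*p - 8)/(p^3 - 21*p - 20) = (p - 2)/(p - 5)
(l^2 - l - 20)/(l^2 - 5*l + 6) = (l^2 - l - 20)/(l^2 - 5*l + 6)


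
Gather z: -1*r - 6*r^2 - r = -6*r^2 - 2*r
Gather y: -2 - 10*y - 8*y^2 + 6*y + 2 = -8*y^2 - 4*y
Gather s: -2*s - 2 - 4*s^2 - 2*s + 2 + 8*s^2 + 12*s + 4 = 4*s^2 + 8*s + 4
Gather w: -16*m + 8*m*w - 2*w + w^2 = -16*m + w^2 + w*(8*m - 2)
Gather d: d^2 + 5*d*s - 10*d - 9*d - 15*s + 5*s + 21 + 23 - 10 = d^2 + d*(5*s - 19) - 10*s + 34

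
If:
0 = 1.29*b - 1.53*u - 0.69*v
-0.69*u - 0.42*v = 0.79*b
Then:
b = -0.0793310463121784*v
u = -0.517867352773013*v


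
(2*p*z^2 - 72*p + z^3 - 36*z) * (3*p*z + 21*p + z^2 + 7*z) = 6*p^2*z^3 + 42*p^2*z^2 - 216*p^2*z - 1512*p^2 + 5*p*z^4 + 35*p*z^3 - 180*p*z^2 - 1260*p*z + z^5 + 7*z^4 - 36*z^3 - 252*z^2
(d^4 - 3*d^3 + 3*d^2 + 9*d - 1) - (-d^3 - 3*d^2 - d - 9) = d^4 - 2*d^3 + 6*d^2 + 10*d + 8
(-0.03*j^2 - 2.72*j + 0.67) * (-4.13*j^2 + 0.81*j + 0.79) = 0.1239*j^4 + 11.2093*j^3 - 4.994*j^2 - 1.6061*j + 0.5293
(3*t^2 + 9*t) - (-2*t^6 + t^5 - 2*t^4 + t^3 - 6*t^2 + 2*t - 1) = 2*t^6 - t^5 + 2*t^4 - t^3 + 9*t^2 + 7*t + 1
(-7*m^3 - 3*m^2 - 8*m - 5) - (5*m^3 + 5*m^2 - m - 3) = -12*m^3 - 8*m^2 - 7*m - 2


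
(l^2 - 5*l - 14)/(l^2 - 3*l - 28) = (l + 2)/(l + 4)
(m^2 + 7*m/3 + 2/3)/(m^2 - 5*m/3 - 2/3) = (m + 2)/(m - 2)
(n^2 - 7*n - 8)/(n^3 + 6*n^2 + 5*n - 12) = (n^2 - 7*n - 8)/(n^3 + 6*n^2 + 5*n - 12)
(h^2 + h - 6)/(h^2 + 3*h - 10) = (h + 3)/(h + 5)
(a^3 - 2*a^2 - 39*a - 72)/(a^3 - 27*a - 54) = (a - 8)/(a - 6)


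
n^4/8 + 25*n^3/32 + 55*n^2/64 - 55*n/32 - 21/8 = (n/4 + 1)*(n/2 + 1)*(n - 3/2)*(n + 7/4)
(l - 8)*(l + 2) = l^2 - 6*l - 16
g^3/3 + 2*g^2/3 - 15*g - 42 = (g/3 + 1)*(g - 7)*(g + 6)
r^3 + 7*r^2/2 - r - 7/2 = (r - 1)*(r + 1)*(r + 7/2)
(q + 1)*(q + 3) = q^2 + 4*q + 3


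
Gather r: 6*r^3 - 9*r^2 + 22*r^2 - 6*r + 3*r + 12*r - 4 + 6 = 6*r^3 + 13*r^2 + 9*r + 2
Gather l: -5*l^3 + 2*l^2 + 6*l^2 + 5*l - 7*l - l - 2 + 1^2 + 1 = -5*l^3 + 8*l^2 - 3*l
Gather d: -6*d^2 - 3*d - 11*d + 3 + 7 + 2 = -6*d^2 - 14*d + 12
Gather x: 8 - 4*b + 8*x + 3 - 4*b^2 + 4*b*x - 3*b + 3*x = -4*b^2 - 7*b + x*(4*b + 11) + 11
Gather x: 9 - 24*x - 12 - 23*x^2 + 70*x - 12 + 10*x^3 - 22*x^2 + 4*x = 10*x^3 - 45*x^2 + 50*x - 15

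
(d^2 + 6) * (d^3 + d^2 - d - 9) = d^5 + d^4 + 5*d^3 - 3*d^2 - 6*d - 54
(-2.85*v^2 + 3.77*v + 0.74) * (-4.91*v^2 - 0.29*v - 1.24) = 13.9935*v^4 - 17.6842*v^3 - 1.1927*v^2 - 4.8894*v - 0.9176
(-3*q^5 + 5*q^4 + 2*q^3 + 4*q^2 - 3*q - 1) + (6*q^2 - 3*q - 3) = -3*q^5 + 5*q^4 + 2*q^3 + 10*q^2 - 6*q - 4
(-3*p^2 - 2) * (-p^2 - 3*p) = 3*p^4 + 9*p^3 + 2*p^2 + 6*p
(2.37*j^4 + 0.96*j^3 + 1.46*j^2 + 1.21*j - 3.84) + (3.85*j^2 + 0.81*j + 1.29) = 2.37*j^4 + 0.96*j^3 + 5.31*j^2 + 2.02*j - 2.55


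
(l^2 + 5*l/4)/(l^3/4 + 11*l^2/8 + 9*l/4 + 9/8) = 2*l*(4*l + 5)/(2*l^3 + 11*l^2 + 18*l + 9)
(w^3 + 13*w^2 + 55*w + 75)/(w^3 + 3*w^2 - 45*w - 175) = (w + 3)/(w - 7)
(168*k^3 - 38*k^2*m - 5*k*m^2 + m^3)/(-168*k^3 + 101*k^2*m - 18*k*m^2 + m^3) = (-24*k^2 + 2*k*m + m^2)/(24*k^2 - 11*k*m + m^2)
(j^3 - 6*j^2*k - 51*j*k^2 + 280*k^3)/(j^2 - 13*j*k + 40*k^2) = j + 7*k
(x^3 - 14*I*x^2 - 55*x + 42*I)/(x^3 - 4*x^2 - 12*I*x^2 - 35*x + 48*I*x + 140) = (x^2 - 7*I*x - 6)/(x^2 - x*(4 + 5*I) + 20*I)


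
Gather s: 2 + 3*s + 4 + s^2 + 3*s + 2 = s^2 + 6*s + 8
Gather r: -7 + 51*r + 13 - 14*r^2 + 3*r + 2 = -14*r^2 + 54*r + 8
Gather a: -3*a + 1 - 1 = -3*a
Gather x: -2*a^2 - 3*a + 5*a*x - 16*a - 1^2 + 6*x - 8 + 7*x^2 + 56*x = -2*a^2 - 19*a + 7*x^2 + x*(5*a + 62) - 9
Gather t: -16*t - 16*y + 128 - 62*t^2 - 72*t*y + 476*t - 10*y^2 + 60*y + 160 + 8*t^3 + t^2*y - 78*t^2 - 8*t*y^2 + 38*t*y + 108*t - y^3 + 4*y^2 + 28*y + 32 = 8*t^3 + t^2*(y - 140) + t*(-8*y^2 - 34*y + 568) - y^3 - 6*y^2 + 72*y + 320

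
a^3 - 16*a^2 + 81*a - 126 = (a - 7)*(a - 6)*(a - 3)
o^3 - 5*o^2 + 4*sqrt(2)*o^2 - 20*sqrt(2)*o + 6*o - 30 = (o - 5)*(o + sqrt(2))*(o + 3*sqrt(2))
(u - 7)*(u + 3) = u^2 - 4*u - 21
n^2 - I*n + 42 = (n - 7*I)*(n + 6*I)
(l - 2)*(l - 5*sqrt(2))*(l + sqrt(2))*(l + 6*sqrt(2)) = l^4 - 2*l^3 + 2*sqrt(2)*l^3 - 58*l^2 - 4*sqrt(2)*l^2 - 60*sqrt(2)*l + 116*l + 120*sqrt(2)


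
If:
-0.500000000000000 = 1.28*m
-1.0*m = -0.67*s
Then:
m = -0.39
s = -0.58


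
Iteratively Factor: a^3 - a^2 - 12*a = (a - 4)*(a^2 + 3*a) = a*(a - 4)*(a + 3)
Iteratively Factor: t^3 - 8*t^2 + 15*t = (t)*(t^2 - 8*t + 15) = t*(t - 3)*(t - 5)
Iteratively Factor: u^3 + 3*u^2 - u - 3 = (u - 1)*(u^2 + 4*u + 3) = (u - 1)*(u + 1)*(u + 3)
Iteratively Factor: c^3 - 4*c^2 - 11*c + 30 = (c - 5)*(c^2 + c - 6) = (c - 5)*(c - 2)*(c + 3)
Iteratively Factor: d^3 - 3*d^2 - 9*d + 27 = (d + 3)*(d^2 - 6*d + 9) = (d - 3)*(d + 3)*(d - 3)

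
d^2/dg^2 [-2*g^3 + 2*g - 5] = -12*g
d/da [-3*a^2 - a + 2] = -6*a - 1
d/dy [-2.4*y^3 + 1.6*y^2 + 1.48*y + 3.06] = -7.2*y^2 + 3.2*y + 1.48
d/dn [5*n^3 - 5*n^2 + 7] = 5*n*(3*n - 2)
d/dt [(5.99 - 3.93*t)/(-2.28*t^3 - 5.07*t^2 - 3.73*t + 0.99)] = (-17.9208*t^3 + 21.0465*t^2 + 60.7386*t + 18.452)/(5.1984*t^6 + 23.1192*t^5 + 42.7137*t^4 + 33.3078*t^3 + 3.8743*t^2 - 7.3854*t + 0.9801)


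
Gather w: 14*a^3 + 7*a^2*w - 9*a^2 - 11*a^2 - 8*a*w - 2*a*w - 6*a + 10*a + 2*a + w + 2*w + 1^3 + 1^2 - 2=14*a^3 - 20*a^2 + 6*a + w*(7*a^2 - 10*a + 3)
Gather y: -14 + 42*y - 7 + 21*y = 63*y - 21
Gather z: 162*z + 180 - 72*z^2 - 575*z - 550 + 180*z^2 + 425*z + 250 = 108*z^2 + 12*z - 120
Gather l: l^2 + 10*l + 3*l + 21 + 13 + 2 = l^2 + 13*l + 36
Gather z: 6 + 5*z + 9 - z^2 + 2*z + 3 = -z^2 + 7*z + 18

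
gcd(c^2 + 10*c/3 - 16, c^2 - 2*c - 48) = c + 6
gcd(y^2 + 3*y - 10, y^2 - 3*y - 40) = y + 5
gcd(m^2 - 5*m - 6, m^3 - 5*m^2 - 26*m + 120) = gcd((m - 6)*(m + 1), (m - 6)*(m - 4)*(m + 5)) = m - 6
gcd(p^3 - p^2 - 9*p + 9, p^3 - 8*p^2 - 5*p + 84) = p + 3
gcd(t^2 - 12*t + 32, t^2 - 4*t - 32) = t - 8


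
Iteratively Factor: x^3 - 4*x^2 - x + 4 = (x - 1)*(x^2 - 3*x - 4) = (x - 1)*(x + 1)*(x - 4)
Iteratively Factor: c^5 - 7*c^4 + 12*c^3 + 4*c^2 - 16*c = (c - 4)*(c^4 - 3*c^3 + 4*c) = (c - 4)*(c + 1)*(c^3 - 4*c^2 + 4*c) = (c - 4)*(c - 2)*(c + 1)*(c^2 - 2*c) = (c - 4)*(c - 2)^2*(c + 1)*(c)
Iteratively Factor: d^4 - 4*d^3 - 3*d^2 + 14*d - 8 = (d - 1)*(d^3 - 3*d^2 - 6*d + 8) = (d - 4)*(d - 1)*(d^2 + d - 2) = (d - 4)*(d - 1)^2*(d + 2)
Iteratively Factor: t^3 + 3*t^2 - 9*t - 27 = (t + 3)*(t^2 - 9) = (t - 3)*(t + 3)*(t + 3)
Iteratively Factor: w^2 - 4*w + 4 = (w - 2)*(w - 2)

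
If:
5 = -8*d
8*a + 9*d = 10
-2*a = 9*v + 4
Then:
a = 125/64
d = -5/8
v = -253/288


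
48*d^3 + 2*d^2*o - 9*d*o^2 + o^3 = (-8*d + o)*(-3*d + o)*(2*d + o)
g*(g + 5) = g^2 + 5*g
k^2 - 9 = (k - 3)*(k + 3)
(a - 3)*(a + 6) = a^2 + 3*a - 18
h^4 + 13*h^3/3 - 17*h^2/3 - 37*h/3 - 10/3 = (h - 2)*(h + 1/3)*(h + 1)*(h + 5)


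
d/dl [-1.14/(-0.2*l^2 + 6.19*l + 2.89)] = (7.0566 - 0.456*l)/(-0.2*l^2 + 6.19*l + 2.89)^2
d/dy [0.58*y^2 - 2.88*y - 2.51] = 1.16*y - 2.88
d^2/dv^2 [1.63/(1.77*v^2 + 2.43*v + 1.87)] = (-10.213254*v^2 - 14.021586*v + 1.63*(3.54*v + 2.43)*(7.08*v + 4.86) - 10.790274)/(1.77*v^2 + 2.43*v + 1.87)^3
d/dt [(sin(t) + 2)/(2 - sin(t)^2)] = (sin(t)^2 + 4*sin(t) + 2)*cos(t)/(sin(t)^2 - 2)^2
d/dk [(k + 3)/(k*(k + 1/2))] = 2*(-2*k^2 - 12*k - 3)/(k^2*(4*k^2 + 4*k + 1))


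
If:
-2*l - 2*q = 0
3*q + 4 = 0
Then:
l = 4/3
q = -4/3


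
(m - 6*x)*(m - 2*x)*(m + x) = m^3 - 7*m^2*x + 4*m*x^2 + 12*x^3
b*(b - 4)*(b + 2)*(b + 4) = b^4 + 2*b^3 - 16*b^2 - 32*b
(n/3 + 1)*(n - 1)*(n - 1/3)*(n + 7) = n^4/3 + 26*n^3/9 + 8*n^2/3 - 74*n/9 + 7/3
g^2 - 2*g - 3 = (g - 3)*(g + 1)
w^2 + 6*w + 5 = (w + 1)*(w + 5)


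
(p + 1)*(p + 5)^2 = p^3 + 11*p^2 + 35*p + 25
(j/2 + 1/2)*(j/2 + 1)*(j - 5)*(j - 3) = j^4/4 - 5*j^3/4 - 7*j^2/4 + 29*j/4 + 15/2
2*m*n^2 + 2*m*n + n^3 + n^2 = n*(2*m + n)*(n + 1)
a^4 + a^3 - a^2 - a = a*(a - 1)*(a + 1)^2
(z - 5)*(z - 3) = z^2 - 8*z + 15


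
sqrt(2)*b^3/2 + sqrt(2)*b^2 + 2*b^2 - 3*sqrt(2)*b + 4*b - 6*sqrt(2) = (b - sqrt(2))*(b + 3*sqrt(2))*(sqrt(2)*b/2 + sqrt(2))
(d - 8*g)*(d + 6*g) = d^2 - 2*d*g - 48*g^2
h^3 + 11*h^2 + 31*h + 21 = (h + 1)*(h + 3)*(h + 7)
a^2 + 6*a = a*(a + 6)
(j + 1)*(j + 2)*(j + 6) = j^3 + 9*j^2 + 20*j + 12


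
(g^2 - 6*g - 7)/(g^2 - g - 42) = (g + 1)/(g + 6)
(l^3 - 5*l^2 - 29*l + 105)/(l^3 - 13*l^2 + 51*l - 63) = (l + 5)/(l - 3)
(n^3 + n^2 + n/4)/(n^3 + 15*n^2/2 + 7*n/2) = (n + 1/2)/(n + 7)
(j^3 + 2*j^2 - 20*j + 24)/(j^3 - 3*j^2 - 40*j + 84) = (j - 2)/(j - 7)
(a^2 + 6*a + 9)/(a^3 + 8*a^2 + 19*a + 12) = (a + 3)/(a^2 + 5*a + 4)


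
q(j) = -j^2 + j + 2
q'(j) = 1 - 2*j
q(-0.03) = 1.97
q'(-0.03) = 1.06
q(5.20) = -19.84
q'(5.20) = -9.40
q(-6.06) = -40.78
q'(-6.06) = 13.12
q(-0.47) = 1.31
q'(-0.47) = 1.94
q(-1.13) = -0.41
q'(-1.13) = 3.26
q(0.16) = 2.13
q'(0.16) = 0.68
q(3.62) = -7.48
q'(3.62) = -6.24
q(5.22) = -20.03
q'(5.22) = -9.44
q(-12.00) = -154.00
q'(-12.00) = 25.00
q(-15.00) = -238.00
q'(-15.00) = 31.00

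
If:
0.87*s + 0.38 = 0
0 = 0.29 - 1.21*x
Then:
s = -0.44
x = 0.24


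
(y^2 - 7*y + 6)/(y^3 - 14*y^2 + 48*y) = (y - 1)/(y*(y - 8))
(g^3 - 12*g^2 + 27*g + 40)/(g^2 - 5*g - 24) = (g^2 - 4*g - 5)/(g + 3)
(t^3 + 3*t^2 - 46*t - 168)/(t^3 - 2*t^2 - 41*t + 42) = (t + 4)/(t - 1)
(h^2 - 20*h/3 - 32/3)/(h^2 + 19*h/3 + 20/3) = (h - 8)/(h + 5)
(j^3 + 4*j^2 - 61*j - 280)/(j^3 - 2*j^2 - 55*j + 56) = (j + 5)/(j - 1)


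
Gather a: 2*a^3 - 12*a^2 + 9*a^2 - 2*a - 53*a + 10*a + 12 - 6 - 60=2*a^3 - 3*a^2 - 45*a - 54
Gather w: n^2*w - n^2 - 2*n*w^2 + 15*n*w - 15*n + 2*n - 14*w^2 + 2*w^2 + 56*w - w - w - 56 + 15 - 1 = -n^2 - 13*n + w^2*(-2*n - 12) + w*(n^2 + 15*n + 54) - 42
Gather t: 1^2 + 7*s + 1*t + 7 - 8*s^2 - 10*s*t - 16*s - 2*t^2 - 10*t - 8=-8*s^2 - 9*s - 2*t^2 + t*(-10*s - 9)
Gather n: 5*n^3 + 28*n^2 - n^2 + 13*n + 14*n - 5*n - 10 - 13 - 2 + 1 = 5*n^3 + 27*n^2 + 22*n - 24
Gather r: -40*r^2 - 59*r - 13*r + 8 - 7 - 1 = -40*r^2 - 72*r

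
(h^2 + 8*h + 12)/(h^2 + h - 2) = (h + 6)/(h - 1)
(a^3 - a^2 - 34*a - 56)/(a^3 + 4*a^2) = 1 - 5/a - 14/a^2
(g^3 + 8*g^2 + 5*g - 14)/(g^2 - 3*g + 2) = (g^2 + 9*g + 14)/(g - 2)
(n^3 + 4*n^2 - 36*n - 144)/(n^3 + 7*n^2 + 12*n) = (n^2 - 36)/(n*(n + 3))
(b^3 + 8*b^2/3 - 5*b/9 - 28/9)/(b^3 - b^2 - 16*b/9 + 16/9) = (3*b + 7)/(3*b - 4)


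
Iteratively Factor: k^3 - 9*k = (k)*(k^2 - 9) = k*(k - 3)*(k + 3)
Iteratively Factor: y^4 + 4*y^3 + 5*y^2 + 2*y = (y + 2)*(y^3 + 2*y^2 + y) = (y + 1)*(y + 2)*(y^2 + y) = (y + 1)^2*(y + 2)*(y)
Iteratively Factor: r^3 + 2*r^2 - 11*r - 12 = (r - 3)*(r^2 + 5*r + 4) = (r - 3)*(r + 4)*(r + 1)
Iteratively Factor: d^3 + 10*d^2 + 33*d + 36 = (d + 3)*(d^2 + 7*d + 12) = (d + 3)^2*(d + 4)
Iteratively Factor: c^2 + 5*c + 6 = (c + 3)*(c + 2)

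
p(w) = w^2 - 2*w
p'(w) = 2*w - 2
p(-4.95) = 34.40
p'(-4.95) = -11.90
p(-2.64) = 12.25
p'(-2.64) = -7.28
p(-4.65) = 30.92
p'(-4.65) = -11.30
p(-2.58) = 11.82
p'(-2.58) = -7.16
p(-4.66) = 31.04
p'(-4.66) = -11.32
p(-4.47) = 28.92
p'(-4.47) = -10.94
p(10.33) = 86.05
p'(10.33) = 18.66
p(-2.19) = 9.18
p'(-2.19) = -6.38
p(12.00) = 120.00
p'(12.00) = 22.00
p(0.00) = 0.00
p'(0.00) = -2.00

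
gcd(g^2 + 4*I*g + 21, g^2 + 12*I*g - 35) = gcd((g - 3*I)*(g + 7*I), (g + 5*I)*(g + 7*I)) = g + 7*I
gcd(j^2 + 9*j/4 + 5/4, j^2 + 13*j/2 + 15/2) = 1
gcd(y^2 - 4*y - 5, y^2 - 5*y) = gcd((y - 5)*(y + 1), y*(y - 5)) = y - 5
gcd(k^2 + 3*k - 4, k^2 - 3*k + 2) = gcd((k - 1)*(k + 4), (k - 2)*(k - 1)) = k - 1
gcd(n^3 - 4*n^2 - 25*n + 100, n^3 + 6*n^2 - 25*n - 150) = n^2 - 25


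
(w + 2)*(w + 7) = w^2 + 9*w + 14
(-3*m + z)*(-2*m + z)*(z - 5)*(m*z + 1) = 6*m^3*z^2 - 30*m^3*z - 5*m^2*z^3 + 25*m^2*z^2 + 6*m^2*z - 30*m^2 + m*z^4 - 5*m*z^3 - 5*m*z^2 + 25*m*z + z^3 - 5*z^2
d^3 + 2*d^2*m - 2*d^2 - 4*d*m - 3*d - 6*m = (d - 3)*(d + 1)*(d + 2*m)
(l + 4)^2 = l^2 + 8*l + 16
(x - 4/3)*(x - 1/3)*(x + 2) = x^3 + x^2/3 - 26*x/9 + 8/9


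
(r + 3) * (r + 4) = r^2 + 7*r + 12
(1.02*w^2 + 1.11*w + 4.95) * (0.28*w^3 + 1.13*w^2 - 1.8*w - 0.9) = 0.2856*w^5 + 1.4634*w^4 + 0.8043*w^3 + 2.6775*w^2 - 9.909*w - 4.455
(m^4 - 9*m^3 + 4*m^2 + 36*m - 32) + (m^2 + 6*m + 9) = m^4 - 9*m^3 + 5*m^2 + 42*m - 23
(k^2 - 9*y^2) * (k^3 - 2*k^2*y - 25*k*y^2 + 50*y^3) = k^5 - 2*k^4*y - 34*k^3*y^2 + 68*k^2*y^3 + 225*k*y^4 - 450*y^5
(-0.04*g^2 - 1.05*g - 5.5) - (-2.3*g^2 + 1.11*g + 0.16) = 2.26*g^2 - 2.16*g - 5.66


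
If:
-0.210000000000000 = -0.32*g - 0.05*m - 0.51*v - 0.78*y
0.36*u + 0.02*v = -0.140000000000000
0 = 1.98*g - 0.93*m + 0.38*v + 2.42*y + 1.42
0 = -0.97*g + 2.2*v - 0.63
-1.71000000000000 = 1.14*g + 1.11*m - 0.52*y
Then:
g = -1.76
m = 0.85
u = -0.36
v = -0.49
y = 1.25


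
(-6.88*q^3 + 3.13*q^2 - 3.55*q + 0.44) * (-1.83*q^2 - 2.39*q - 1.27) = 12.5904*q^5 + 10.7153*q^4 + 7.7534*q^3 + 3.7042*q^2 + 3.4569*q - 0.5588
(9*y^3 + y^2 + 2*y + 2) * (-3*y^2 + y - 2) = -27*y^5 + 6*y^4 - 23*y^3 - 6*y^2 - 2*y - 4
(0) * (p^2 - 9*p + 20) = 0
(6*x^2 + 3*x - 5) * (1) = 6*x^2 + 3*x - 5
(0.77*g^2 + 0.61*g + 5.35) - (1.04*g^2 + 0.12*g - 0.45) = -0.27*g^2 + 0.49*g + 5.8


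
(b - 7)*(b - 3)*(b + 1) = b^3 - 9*b^2 + 11*b + 21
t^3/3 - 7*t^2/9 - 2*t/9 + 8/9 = (t/3 + 1/3)*(t - 2)*(t - 4/3)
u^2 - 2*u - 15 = (u - 5)*(u + 3)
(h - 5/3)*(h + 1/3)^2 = h^3 - h^2 - h - 5/27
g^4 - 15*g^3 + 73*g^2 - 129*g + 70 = (g - 7)*(g - 5)*(g - 2)*(g - 1)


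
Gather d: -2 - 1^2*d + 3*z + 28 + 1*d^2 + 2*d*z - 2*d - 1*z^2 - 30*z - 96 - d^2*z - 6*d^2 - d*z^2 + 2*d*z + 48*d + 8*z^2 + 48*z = d^2*(-z - 5) + d*(-z^2 + 4*z + 45) + 7*z^2 + 21*z - 70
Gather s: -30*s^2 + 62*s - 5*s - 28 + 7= -30*s^2 + 57*s - 21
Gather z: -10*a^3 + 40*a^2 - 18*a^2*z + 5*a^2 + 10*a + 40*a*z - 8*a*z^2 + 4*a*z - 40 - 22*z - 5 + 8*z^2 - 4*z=-10*a^3 + 45*a^2 + 10*a + z^2*(8 - 8*a) + z*(-18*a^2 + 44*a - 26) - 45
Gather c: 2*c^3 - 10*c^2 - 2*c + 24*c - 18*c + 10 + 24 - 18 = 2*c^3 - 10*c^2 + 4*c + 16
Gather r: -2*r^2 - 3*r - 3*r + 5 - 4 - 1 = -2*r^2 - 6*r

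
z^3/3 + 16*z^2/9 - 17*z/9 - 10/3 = (z/3 + 1/3)*(z - 5/3)*(z + 6)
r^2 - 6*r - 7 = (r - 7)*(r + 1)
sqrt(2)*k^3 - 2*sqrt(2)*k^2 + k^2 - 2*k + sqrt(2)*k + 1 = (k - 1)^2*(sqrt(2)*k + 1)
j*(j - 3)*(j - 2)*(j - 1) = j^4 - 6*j^3 + 11*j^2 - 6*j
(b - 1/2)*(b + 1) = b^2 + b/2 - 1/2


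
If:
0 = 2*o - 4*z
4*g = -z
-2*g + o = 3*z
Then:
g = 0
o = 0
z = 0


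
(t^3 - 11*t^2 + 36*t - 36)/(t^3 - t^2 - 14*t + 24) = (t - 6)/(t + 4)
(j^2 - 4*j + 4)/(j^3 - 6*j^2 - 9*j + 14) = (j^2 - 4*j + 4)/(j^3 - 6*j^2 - 9*j + 14)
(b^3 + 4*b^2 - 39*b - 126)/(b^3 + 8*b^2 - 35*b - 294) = (b + 3)/(b + 7)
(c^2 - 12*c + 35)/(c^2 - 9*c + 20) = (c - 7)/(c - 4)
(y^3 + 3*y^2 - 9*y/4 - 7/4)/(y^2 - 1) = (y^2 + 4*y + 7/4)/(y + 1)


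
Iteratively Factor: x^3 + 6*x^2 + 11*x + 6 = (x + 1)*(x^2 + 5*x + 6) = (x + 1)*(x + 3)*(x + 2)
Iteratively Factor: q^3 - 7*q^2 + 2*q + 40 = (q + 2)*(q^2 - 9*q + 20) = (q - 4)*(q + 2)*(q - 5)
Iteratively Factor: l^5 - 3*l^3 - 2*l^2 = (l - 2)*(l^4 + 2*l^3 + l^2) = (l - 2)*(l + 1)*(l^3 + l^2) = l*(l - 2)*(l + 1)*(l^2 + l) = l^2*(l - 2)*(l + 1)*(l + 1)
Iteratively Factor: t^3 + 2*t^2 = (t + 2)*(t^2) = t*(t + 2)*(t)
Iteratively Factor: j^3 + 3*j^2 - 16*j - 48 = (j - 4)*(j^2 + 7*j + 12) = (j - 4)*(j + 4)*(j + 3)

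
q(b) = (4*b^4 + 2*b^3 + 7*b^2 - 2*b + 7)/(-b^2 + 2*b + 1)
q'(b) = (2*b - 2)*(4*b^4 + 2*b^3 + 7*b^2 - 2*b + 7)/(-b^2 + 2*b + 1)^2 + (16*b^3 + 6*b^2 + 14*b - 2)/(-b^2 + 2*b + 1) = 2*(-4*b^5 + 11*b^4 + 12*b^3 + 9*b^2 + 14*b - 8)/(b^4 - 4*b^3 + 2*b^2 + 4*b + 1)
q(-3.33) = -30.41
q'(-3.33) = 18.48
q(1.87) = 72.18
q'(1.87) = 221.53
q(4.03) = -180.84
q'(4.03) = -14.37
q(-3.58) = -35.26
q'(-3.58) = 20.36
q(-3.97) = -43.78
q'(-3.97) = 23.30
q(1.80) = 58.63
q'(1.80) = 168.94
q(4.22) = -184.27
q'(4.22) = -21.47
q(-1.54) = -9.41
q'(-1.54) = 4.49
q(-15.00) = -777.02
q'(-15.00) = 110.23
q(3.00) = -221.00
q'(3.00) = 179.00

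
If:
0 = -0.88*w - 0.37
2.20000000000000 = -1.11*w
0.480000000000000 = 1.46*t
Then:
No Solution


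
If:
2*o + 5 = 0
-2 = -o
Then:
No Solution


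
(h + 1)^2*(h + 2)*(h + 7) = h^4 + 11*h^3 + 33*h^2 + 37*h + 14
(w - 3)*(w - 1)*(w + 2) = w^3 - 2*w^2 - 5*w + 6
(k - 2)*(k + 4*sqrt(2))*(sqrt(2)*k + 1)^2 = 2*k^4 - 4*k^3 + 10*sqrt(2)*k^3 - 20*sqrt(2)*k^2 + 17*k^2 - 34*k + 4*sqrt(2)*k - 8*sqrt(2)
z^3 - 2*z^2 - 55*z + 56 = (z - 8)*(z - 1)*(z + 7)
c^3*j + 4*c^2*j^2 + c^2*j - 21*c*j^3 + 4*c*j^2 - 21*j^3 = (c - 3*j)*(c + 7*j)*(c*j + j)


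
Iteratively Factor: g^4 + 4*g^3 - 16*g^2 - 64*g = (g + 4)*(g^3 - 16*g) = (g - 4)*(g + 4)*(g^2 + 4*g) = (g - 4)*(g + 4)^2*(g)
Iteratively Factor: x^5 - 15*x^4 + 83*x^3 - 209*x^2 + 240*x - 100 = (x - 2)*(x^4 - 13*x^3 + 57*x^2 - 95*x + 50) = (x - 5)*(x - 2)*(x^3 - 8*x^2 + 17*x - 10) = (x - 5)*(x - 2)*(x - 1)*(x^2 - 7*x + 10) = (x - 5)*(x - 2)^2*(x - 1)*(x - 5)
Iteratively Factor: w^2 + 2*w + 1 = (w + 1)*(w + 1)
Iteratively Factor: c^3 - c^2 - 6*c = (c - 3)*(c^2 + 2*c) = c*(c - 3)*(c + 2)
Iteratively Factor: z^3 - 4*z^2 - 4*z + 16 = (z - 4)*(z^2 - 4) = (z - 4)*(z + 2)*(z - 2)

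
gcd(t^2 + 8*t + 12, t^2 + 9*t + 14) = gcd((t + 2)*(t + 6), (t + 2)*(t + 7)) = t + 2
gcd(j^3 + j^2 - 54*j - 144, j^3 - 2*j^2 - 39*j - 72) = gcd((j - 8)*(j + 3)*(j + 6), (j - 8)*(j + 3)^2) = j^2 - 5*j - 24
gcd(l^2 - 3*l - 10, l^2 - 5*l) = l - 5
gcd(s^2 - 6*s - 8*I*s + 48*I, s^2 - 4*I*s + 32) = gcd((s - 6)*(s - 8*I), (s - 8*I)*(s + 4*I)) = s - 8*I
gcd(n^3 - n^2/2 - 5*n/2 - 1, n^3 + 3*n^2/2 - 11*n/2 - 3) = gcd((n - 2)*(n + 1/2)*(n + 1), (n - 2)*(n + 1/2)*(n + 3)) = n^2 - 3*n/2 - 1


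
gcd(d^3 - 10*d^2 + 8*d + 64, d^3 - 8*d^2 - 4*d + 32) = d^2 - 6*d - 16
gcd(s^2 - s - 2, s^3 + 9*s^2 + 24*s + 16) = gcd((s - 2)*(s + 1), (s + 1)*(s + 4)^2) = s + 1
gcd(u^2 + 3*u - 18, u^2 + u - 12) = u - 3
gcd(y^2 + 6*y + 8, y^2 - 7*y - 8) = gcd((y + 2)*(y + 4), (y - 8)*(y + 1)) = 1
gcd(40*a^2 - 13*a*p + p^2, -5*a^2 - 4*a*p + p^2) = -5*a + p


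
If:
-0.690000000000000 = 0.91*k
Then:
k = -0.76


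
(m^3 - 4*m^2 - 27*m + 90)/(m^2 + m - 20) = (m^2 - 9*m + 18)/(m - 4)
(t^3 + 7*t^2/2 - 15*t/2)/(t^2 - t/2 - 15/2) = t*(-2*t^2 - 7*t + 15)/(-2*t^2 + t + 15)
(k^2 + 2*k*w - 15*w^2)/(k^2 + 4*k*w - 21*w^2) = (k + 5*w)/(k + 7*w)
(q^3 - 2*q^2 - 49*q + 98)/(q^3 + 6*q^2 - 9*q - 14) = (q - 7)/(q + 1)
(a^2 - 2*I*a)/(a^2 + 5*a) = (a - 2*I)/(a + 5)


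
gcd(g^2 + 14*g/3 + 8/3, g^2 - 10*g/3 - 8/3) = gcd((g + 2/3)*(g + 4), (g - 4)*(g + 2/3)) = g + 2/3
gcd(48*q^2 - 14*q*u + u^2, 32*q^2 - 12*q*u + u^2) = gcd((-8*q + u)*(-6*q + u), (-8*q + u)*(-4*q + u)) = 8*q - u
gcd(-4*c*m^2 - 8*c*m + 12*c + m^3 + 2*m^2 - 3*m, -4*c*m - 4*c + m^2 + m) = 4*c - m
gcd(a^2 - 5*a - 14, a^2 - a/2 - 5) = a + 2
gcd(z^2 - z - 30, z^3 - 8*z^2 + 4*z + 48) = z - 6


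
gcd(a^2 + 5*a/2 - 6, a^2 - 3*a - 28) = a + 4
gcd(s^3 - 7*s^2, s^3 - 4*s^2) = s^2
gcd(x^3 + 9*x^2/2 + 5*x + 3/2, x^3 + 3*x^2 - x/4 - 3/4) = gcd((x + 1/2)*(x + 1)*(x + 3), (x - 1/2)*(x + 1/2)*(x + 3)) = x^2 + 7*x/2 + 3/2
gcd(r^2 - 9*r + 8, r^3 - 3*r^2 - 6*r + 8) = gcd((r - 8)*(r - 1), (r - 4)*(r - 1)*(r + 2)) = r - 1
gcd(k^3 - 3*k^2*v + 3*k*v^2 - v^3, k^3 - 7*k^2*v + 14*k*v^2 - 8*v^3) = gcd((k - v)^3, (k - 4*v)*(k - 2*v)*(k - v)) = -k + v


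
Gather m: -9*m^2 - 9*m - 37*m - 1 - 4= -9*m^2 - 46*m - 5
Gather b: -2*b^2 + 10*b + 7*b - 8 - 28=-2*b^2 + 17*b - 36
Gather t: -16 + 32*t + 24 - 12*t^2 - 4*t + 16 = -12*t^2 + 28*t + 24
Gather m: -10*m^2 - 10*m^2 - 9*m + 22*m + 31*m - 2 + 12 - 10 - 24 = -20*m^2 + 44*m - 24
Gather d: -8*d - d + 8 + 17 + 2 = 27 - 9*d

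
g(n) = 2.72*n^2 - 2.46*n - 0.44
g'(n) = 5.44*n - 2.46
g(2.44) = 9.75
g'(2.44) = 10.81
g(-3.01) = 31.61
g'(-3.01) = -18.83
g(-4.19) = 57.62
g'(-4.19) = -25.25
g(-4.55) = 67.06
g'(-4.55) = -27.21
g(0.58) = -0.95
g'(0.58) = 0.70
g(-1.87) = 13.67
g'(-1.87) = -12.63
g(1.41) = 1.50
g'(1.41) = 5.21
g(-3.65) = 44.78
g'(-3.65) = -22.32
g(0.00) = -0.44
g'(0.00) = -2.46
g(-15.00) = 648.46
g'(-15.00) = -84.06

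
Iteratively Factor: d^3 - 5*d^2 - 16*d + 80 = (d - 5)*(d^2 - 16) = (d - 5)*(d - 4)*(d + 4)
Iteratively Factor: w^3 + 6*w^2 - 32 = (w - 2)*(w^2 + 8*w + 16) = (w - 2)*(w + 4)*(w + 4)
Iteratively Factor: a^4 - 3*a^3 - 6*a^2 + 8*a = (a - 4)*(a^3 + a^2 - 2*a) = a*(a - 4)*(a^2 + a - 2) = a*(a - 4)*(a + 2)*(a - 1)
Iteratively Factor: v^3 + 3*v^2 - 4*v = (v + 4)*(v^2 - v) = v*(v + 4)*(v - 1)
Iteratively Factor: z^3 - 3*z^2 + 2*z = (z - 2)*(z^2 - z) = (z - 2)*(z - 1)*(z)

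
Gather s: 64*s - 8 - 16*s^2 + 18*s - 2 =-16*s^2 + 82*s - 10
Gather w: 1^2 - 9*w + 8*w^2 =8*w^2 - 9*w + 1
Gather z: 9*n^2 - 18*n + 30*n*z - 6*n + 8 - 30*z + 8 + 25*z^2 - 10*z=9*n^2 - 24*n + 25*z^2 + z*(30*n - 40) + 16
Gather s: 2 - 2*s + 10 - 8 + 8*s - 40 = 6*s - 36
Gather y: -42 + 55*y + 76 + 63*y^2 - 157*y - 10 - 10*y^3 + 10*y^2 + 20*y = -10*y^3 + 73*y^2 - 82*y + 24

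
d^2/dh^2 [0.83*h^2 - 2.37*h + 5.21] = 1.66000000000000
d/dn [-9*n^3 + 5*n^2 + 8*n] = -27*n^2 + 10*n + 8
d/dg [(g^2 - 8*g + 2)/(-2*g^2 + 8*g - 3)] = 2*(-4*g^2 + g + 4)/(4*g^4 - 32*g^3 + 76*g^2 - 48*g + 9)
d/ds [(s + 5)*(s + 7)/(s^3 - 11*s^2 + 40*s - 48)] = (-s^3 - 28*s^2 - 45*s + 494)/(s^5 - 18*s^4 + 129*s^3 - 460*s^2 + 816*s - 576)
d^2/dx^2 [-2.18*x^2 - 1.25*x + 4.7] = -4.36000000000000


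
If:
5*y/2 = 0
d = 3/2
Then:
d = 3/2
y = 0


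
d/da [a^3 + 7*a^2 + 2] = a*(3*a + 14)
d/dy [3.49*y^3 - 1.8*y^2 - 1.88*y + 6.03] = 10.47*y^2 - 3.6*y - 1.88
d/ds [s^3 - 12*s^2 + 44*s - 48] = 3*s^2 - 24*s + 44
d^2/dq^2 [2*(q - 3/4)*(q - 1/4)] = 4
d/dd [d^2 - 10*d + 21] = 2*d - 10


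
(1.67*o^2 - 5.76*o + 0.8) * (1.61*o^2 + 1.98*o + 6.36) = 2.6887*o^4 - 5.967*o^3 + 0.5044*o^2 - 35.0496*o + 5.088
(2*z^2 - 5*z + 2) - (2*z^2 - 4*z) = 2 - z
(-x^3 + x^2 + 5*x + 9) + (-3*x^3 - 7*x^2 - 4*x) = -4*x^3 - 6*x^2 + x + 9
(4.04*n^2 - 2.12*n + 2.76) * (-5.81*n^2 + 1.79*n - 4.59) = -23.4724*n^4 + 19.5488*n^3 - 38.374*n^2 + 14.6712*n - 12.6684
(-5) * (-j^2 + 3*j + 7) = 5*j^2 - 15*j - 35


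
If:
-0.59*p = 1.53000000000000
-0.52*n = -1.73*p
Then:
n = -8.63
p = -2.59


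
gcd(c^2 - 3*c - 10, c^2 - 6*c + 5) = c - 5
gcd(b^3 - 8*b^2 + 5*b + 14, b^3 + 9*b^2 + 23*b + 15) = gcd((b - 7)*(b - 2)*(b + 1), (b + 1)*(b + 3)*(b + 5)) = b + 1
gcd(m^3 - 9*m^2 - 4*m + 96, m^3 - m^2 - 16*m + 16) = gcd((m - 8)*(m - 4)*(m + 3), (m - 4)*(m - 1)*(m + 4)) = m - 4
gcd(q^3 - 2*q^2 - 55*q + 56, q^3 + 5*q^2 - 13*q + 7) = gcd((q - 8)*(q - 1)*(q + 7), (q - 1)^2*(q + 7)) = q^2 + 6*q - 7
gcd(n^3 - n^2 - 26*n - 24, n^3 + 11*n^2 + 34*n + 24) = n^2 + 5*n + 4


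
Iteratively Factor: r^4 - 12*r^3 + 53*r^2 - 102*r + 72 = (r - 4)*(r^3 - 8*r^2 + 21*r - 18) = (r - 4)*(r - 3)*(r^2 - 5*r + 6) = (r - 4)*(r - 3)*(r - 2)*(r - 3)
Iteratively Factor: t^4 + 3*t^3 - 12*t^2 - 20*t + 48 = (t - 2)*(t^3 + 5*t^2 - 2*t - 24) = (t - 2)^2*(t^2 + 7*t + 12) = (t - 2)^2*(t + 3)*(t + 4)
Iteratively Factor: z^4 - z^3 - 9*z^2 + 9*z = (z - 1)*(z^3 - 9*z) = (z - 1)*(z + 3)*(z^2 - 3*z) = z*(z - 1)*(z + 3)*(z - 3)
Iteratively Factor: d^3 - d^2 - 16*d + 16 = (d - 1)*(d^2 - 16) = (d - 1)*(d + 4)*(d - 4)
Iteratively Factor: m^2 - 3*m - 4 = (m - 4)*(m + 1)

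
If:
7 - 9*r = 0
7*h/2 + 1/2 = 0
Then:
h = -1/7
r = 7/9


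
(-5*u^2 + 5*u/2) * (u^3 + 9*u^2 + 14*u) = -5*u^5 - 85*u^4/2 - 95*u^3/2 + 35*u^2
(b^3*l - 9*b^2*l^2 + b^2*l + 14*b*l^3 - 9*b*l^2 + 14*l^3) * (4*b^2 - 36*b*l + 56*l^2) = 4*b^5*l - 72*b^4*l^2 + 4*b^4*l + 436*b^3*l^3 - 72*b^3*l^2 - 1008*b^2*l^4 + 436*b^2*l^3 + 784*b*l^5 - 1008*b*l^4 + 784*l^5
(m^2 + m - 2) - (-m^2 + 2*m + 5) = 2*m^2 - m - 7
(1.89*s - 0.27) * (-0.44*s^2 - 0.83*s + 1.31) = -0.8316*s^3 - 1.4499*s^2 + 2.7*s - 0.3537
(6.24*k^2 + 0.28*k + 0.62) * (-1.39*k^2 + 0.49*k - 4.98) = -8.6736*k^4 + 2.6684*k^3 - 31.7998*k^2 - 1.0906*k - 3.0876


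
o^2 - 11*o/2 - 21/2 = (o - 7)*(o + 3/2)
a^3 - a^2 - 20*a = a*(a - 5)*(a + 4)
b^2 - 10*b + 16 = (b - 8)*(b - 2)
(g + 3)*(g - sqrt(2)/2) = g^2 - sqrt(2)*g/2 + 3*g - 3*sqrt(2)/2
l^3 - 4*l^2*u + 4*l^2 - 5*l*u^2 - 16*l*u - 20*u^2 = (l + 4)*(l - 5*u)*(l + u)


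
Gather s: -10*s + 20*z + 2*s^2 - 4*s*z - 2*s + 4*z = 2*s^2 + s*(-4*z - 12) + 24*z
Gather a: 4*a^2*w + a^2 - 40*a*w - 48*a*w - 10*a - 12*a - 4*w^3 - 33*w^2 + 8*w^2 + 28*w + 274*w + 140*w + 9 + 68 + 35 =a^2*(4*w + 1) + a*(-88*w - 22) - 4*w^3 - 25*w^2 + 442*w + 112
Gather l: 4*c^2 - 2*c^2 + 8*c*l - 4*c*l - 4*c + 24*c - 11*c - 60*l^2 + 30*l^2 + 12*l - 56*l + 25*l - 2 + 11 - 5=2*c^2 + 9*c - 30*l^2 + l*(4*c - 19) + 4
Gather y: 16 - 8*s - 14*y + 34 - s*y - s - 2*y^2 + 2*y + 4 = -9*s - 2*y^2 + y*(-s - 12) + 54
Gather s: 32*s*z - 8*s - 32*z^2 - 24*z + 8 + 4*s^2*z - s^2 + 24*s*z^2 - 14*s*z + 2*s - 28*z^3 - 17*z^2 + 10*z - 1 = s^2*(4*z - 1) + s*(24*z^2 + 18*z - 6) - 28*z^3 - 49*z^2 - 14*z + 7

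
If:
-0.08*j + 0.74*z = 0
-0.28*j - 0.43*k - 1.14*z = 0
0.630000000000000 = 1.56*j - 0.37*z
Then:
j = 0.41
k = -0.39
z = 0.04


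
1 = 1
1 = 1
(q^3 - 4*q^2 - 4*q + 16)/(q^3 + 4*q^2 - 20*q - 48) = (q - 2)/(q + 6)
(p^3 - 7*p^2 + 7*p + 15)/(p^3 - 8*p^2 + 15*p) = (p + 1)/p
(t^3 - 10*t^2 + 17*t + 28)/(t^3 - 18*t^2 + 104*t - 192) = (t^2 - 6*t - 7)/(t^2 - 14*t + 48)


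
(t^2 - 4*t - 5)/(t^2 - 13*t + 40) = (t + 1)/(t - 8)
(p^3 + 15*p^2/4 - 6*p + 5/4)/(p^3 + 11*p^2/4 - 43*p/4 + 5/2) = (p - 1)/(p - 2)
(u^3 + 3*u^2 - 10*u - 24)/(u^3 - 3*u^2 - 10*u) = (u^2 + u - 12)/(u*(u - 5))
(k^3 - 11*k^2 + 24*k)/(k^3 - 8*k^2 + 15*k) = (k - 8)/(k - 5)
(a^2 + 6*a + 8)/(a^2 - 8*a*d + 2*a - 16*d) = (a + 4)/(a - 8*d)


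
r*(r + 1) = r^2 + r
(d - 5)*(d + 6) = d^2 + d - 30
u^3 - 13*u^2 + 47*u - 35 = (u - 7)*(u - 5)*(u - 1)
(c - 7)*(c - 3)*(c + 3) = c^3 - 7*c^2 - 9*c + 63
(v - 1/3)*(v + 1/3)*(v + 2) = v^3 + 2*v^2 - v/9 - 2/9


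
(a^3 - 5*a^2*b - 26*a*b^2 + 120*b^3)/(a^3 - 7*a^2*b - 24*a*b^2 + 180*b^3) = (a - 4*b)/(a - 6*b)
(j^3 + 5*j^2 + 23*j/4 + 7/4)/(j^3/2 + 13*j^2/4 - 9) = (4*j^3 + 20*j^2 + 23*j + 7)/(2*j^3 + 13*j^2 - 36)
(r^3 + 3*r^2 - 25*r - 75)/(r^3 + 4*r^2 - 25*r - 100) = (r + 3)/(r + 4)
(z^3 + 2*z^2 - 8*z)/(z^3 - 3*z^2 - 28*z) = (z - 2)/(z - 7)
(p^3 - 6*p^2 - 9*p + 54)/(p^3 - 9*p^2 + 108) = (p - 3)/(p - 6)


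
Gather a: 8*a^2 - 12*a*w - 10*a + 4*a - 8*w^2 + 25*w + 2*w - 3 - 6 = 8*a^2 + a*(-12*w - 6) - 8*w^2 + 27*w - 9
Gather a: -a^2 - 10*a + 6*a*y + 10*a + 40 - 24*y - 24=-a^2 + 6*a*y - 24*y + 16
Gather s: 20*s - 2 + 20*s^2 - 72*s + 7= 20*s^2 - 52*s + 5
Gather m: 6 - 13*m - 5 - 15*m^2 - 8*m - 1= -15*m^2 - 21*m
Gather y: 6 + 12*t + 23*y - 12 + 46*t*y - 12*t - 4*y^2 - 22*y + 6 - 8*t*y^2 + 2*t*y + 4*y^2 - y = -8*t*y^2 + 48*t*y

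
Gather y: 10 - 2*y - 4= 6 - 2*y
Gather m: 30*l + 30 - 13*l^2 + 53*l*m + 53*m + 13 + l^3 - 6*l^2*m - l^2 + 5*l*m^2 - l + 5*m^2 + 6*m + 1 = l^3 - 14*l^2 + 29*l + m^2*(5*l + 5) + m*(-6*l^2 + 53*l + 59) + 44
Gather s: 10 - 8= 2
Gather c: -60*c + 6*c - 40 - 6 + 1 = -54*c - 45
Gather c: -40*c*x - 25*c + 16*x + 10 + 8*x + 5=c*(-40*x - 25) + 24*x + 15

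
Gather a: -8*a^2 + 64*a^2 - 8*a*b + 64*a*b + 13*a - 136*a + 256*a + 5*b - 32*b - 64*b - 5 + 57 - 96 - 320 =56*a^2 + a*(56*b + 133) - 91*b - 364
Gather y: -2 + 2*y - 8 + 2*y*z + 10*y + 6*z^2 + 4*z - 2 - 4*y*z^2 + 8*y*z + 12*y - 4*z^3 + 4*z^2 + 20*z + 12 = y*(-4*z^2 + 10*z + 24) - 4*z^3 + 10*z^2 + 24*z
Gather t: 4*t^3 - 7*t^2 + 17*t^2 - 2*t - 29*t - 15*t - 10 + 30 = 4*t^3 + 10*t^2 - 46*t + 20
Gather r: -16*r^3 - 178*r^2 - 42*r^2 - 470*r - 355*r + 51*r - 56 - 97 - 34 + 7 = -16*r^3 - 220*r^2 - 774*r - 180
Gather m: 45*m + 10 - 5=45*m + 5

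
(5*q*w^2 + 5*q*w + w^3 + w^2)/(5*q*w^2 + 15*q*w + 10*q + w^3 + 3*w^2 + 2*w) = w/(w + 2)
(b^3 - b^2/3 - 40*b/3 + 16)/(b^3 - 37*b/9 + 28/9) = 3*(b^2 + b - 12)/(3*b^2 + 4*b - 7)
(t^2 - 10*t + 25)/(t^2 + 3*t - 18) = (t^2 - 10*t + 25)/(t^2 + 3*t - 18)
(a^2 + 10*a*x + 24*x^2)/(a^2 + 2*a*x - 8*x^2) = (-a - 6*x)/(-a + 2*x)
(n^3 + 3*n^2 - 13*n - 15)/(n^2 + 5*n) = n - 2 - 3/n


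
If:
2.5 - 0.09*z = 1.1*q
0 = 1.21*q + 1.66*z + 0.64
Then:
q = 2.45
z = -2.17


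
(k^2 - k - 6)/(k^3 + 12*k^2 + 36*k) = (k^2 - k - 6)/(k*(k^2 + 12*k + 36))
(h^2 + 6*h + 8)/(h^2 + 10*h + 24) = (h + 2)/(h + 6)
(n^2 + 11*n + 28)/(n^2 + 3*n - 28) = (n + 4)/(n - 4)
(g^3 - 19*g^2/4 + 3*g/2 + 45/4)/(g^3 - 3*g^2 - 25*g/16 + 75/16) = 4*(g - 3)/(4*g - 5)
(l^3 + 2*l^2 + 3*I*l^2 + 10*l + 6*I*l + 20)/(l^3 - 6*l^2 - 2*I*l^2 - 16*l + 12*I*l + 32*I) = (l + 5*I)/(l - 8)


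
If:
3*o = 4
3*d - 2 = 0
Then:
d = 2/3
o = 4/3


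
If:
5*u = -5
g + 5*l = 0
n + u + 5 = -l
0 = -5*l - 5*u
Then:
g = -5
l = 1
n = -5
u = -1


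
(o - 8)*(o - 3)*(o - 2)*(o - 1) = o^4 - 14*o^3 + 59*o^2 - 94*o + 48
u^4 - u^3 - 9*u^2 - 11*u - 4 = (u - 4)*(u + 1)^3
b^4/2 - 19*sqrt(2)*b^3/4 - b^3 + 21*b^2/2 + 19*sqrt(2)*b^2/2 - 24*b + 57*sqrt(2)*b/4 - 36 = (b/2 + 1/2)*(b - 3)*(b - 8*sqrt(2))*(b - 3*sqrt(2)/2)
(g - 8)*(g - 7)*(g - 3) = g^3 - 18*g^2 + 101*g - 168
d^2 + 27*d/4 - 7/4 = (d - 1/4)*(d + 7)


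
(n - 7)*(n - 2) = n^2 - 9*n + 14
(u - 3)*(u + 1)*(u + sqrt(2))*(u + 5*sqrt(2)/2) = u^4 - 2*u^3 + 7*sqrt(2)*u^3/2 - 7*sqrt(2)*u^2 + 2*u^2 - 21*sqrt(2)*u/2 - 10*u - 15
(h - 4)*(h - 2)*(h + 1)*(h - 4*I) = h^4 - 5*h^3 - 4*I*h^3 + 2*h^2 + 20*I*h^2 + 8*h - 8*I*h - 32*I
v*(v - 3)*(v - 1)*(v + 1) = v^4 - 3*v^3 - v^2 + 3*v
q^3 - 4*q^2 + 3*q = q*(q - 3)*(q - 1)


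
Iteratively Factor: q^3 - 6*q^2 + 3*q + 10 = (q - 5)*(q^2 - q - 2) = (q - 5)*(q + 1)*(q - 2)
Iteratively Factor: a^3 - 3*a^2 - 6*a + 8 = (a - 1)*(a^2 - 2*a - 8) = (a - 1)*(a + 2)*(a - 4)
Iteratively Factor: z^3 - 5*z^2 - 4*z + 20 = (z - 2)*(z^2 - 3*z - 10) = (z - 5)*(z - 2)*(z + 2)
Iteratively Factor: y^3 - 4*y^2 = (y)*(y^2 - 4*y) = y^2*(y - 4)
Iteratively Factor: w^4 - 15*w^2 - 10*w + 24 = (w - 4)*(w^3 + 4*w^2 + w - 6) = (w - 4)*(w + 3)*(w^2 + w - 2) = (w - 4)*(w + 2)*(w + 3)*(w - 1)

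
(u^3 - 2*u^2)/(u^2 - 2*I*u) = u*(u - 2)/(u - 2*I)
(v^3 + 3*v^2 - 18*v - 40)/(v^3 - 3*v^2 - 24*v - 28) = (v^2 + v - 20)/(v^2 - 5*v - 14)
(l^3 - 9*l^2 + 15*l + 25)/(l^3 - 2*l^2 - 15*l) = (l^2 - 4*l - 5)/(l*(l + 3))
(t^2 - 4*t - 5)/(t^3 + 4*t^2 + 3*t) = (t - 5)/(t*(t + 3))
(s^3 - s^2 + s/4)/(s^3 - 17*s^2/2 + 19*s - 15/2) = s*(2*s - 1)/(2*(s^2 - 8*s + 15))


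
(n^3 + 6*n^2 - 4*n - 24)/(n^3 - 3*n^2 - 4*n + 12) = (n + 6)/(n - 3)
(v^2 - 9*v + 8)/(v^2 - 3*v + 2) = (v - 8)/(v - 2)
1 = 1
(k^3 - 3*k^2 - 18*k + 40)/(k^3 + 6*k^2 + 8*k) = (k^2 - 7*k + 10)/(k*(k + 2))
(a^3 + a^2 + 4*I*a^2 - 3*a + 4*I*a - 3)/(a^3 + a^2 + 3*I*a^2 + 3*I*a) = (a + I)/a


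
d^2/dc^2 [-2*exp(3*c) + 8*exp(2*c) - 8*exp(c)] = (-18*exp(2*c) + 32*exp(c) - 8)*exp(c)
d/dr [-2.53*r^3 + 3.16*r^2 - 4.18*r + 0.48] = -7.59*r^2 + 6.32*r - 4.18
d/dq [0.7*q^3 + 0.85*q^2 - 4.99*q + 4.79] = 2.1*q^2 + 1.7*q - 4.99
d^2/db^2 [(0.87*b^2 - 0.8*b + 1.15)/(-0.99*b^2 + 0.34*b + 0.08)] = (-8.88178419700125e-16*b^4 + 0.982475999999999*b^3 - 7.176114*b^2 + 2.7027*b - 0.502696)/(0.970299*b^6 - 0.999702*b^5 + 0.108108*b^4 + 0.122264*b^3 - 0.008736*b^2 - 0.006528*b - 0.000512)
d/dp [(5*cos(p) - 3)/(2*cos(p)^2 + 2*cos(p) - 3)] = (10*cos(p)^2 - 12*cos(p) + 9)*sin(p)/(2*cos(p) + cos(2*p) - 2)^2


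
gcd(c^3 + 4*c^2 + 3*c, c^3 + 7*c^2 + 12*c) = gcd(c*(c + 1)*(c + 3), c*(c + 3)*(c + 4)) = c^2 + 3*c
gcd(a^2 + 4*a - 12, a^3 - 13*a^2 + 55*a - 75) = 1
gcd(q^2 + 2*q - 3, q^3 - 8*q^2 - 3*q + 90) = q + 3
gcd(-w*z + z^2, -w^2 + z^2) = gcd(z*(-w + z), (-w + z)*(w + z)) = -w + z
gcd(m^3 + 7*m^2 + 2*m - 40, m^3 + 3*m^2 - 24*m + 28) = m - 2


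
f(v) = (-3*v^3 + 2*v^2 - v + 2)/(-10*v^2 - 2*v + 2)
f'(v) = (20*v + 2)*(-3*v^3 + 2*v^2 - v + 2)/(-10*v^2 - 2*v + 2)^2 + (-9*v^2 + 4*v - 1)/(-10*v^2 - 2*v + 2) = (15*v^4 + 6*v^3 - 16*v^2 + 24*v + 1)/(2*(25*v^4 + 10*v^3 - 9*v^2 - 2*v + 1))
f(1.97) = 0.37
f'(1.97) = 0.31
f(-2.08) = -1.07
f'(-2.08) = 0.16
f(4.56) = 1.14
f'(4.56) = 0.30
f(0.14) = 1.24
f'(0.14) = 3.50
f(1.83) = 0.33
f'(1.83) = 0.32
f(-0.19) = 1.13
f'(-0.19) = -2.04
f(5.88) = 1.53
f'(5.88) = 0.30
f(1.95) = 0.37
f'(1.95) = 0.31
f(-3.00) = -1.27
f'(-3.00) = 0.25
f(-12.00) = -3.88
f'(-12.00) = 0.30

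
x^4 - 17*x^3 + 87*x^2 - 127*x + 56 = (x - 8)*(x - 7)*(x - 1)^2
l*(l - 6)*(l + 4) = l^3 - 2*l^2 - 24*l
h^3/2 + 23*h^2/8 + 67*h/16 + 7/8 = (h/2 + 1)*(h + 1/4)*(h + 7/2)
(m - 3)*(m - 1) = m^2 - 4*m + 3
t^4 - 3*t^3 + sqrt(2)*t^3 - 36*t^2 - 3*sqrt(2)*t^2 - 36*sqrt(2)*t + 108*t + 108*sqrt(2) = (t - 6)*(t - 3)*(t + 6)*(t + sqrt(2))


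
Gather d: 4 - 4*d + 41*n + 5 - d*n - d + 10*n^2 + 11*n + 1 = d*(-n - 5) + 10*n^2 + 52*n + 10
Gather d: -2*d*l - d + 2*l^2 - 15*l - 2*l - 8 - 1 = d*(-2*l - 1) + 2*l^2 - 17*l - 9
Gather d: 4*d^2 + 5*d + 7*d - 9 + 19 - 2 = 4*d^2 + 12*d + 8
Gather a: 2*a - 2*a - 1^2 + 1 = 0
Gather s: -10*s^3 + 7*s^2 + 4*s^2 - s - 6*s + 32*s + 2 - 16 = -10*s^3 + 11*s^2 + 25*s - 14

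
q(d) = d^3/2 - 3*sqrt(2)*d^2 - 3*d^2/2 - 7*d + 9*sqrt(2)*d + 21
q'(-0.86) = 16.71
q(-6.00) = -328.10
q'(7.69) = 6.11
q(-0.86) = 11.51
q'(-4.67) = 92.08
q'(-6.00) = 128.64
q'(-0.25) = 8.69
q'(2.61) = -14.03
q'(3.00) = -15.23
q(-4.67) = -181.91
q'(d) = 3*d^2/2 - 6*sqrt(2)*d - 3*d - 7 + 9*sqrt(2)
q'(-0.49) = 11.72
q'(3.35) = -15.91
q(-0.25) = 19.20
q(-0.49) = 16.76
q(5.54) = -38.50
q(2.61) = 5.72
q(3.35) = -5.46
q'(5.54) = -11.86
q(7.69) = -47.17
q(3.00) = 0.00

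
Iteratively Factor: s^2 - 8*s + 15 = (s - 5)*(s - 3)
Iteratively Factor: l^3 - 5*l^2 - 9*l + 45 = (l - 5)*(l^2 - 9) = (l - 5)*(l - 3)*(l + 3)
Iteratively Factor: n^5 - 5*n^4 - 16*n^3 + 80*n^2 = (n)*(n^4 - 5*n^3 - 16*n^2 + 80*n) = n^2*(n^3 - 5*n^2 - 16*n + 80) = n^2*(n - 5)*(n^2 - 16) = n^2*(n - 5)*(n + 4)*(n - 4)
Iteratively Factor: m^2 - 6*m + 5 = (m - 1)*(m - 5)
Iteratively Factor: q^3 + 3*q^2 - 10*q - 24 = (q + 4)*(q^2 - q - 6) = (q - 3)*(q + 4)*(q + 2)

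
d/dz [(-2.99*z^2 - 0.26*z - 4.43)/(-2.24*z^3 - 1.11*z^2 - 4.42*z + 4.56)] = (-6.6976*z^4 - 1.1648*z^3 - 16.8424*z^2 - 37.1034*z - 20.7662)/(5.0176*z^6 + 4.9728*z^5 + 21.0337*z^4 - 10.6164*z^3 + 9.4132*z^2 - 40.3104*z + 20.7936)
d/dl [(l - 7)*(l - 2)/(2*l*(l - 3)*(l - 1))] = (-l^4 + 18*l^3 - 75*l^2 + 112*l - 42)/(2*l^2*(l^4 - 8*l^3 + 22*l^2 - 24*l + 9))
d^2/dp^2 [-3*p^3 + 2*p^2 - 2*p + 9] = 4 - 18*p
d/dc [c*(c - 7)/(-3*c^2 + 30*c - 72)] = (c^2 - 16*c + 56)/(c^4 - 20*c^3 + 148*c^2 - 480*c + 576)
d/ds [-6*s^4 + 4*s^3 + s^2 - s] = -24*s^3 + 12*s^2 + 2*s - 1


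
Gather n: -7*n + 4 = 4 - 7*n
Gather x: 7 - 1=6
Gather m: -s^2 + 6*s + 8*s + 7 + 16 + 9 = -s^2 + 14*s + 32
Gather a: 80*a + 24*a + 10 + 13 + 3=104*a + 26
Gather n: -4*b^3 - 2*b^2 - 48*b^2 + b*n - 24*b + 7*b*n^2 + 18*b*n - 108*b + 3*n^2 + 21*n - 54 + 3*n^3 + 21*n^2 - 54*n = -4*b^3 - 50*b^2 - 132*b + 3*n^3 + n^2*(7*b + 24) + n*(19*b - 33) - 54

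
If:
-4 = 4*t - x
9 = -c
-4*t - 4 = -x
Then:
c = -9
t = x/4 - 1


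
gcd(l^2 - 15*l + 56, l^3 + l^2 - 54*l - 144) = l - 8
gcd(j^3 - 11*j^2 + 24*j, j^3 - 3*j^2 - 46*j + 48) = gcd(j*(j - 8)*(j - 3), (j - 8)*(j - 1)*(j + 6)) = j - 8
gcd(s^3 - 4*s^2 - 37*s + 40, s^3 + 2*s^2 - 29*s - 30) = 1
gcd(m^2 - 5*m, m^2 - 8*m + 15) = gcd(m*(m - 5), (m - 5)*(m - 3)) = m - 5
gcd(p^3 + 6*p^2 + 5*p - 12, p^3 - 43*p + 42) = p - 1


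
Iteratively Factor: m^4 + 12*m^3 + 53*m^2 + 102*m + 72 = (m + 3)*(m^3 + 9*m^2 + 26*m + 24) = (m + 2)*(m + 3)*(m^2 + 7*m + 12) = (m + 2)*(m + 3)*(m + 4)*(m + 3)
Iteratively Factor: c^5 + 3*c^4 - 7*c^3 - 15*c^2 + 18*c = (c - 2)*(c^4 + 5*c^3 + 3*c^2 - 9*c) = (c - 2)*(c + 3)*(c^3 + 2*c^2 - 3*c) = (c - 2)*(c - 1)*(c + 3)*(c^2 + 3*c) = c*(c - 2)*(c - 1)*(c + 3)*(c + 3)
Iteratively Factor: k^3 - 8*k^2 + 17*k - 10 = (k - 2)*(k^2 - 6*k + 5) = (k - 2)*(k - 1)*(k - 5)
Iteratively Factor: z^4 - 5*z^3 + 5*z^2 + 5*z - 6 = (z - 1)*(z^3 - 4*z^2 + z + 6) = (z - 3)*(z - 1)*(z^2 - z - 2) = (z - 3)*(z - 1)*(z + 1)*(z - 2)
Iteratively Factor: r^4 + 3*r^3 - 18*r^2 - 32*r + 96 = (r - 3)*(r^3 + 6*r^2 - 32) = (r - 3)*(r + 4)*(r^2 + 2*r - 8) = (r - 3)*(r + 4)^2*(r - 2)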